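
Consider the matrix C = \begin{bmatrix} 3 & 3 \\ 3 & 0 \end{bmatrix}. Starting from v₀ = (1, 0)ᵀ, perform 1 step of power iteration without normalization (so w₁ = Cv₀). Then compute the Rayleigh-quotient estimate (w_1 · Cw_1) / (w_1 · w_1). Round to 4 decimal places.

w1 = Cv₀ = (3, 3)
Cw1 = (18, 9)
w1·Cw1 = 3·18 + 3·9 = 81; w1·w1 = 3·3 + 3·3 = 18
λ ≈ 81/18 = 4.5000

4.5000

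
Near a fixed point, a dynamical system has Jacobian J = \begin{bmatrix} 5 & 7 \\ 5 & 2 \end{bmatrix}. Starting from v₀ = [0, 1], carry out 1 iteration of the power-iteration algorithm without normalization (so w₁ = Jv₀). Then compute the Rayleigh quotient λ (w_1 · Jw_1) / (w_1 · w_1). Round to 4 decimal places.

7.9434

w1 = Jv₀ = (5·0 + 7·1; 5·0 + 2·1) = (7, 2)
Jw1 = (49, 39)
w1·Jw1 = 7·49 + 2·39 = 421; w1·w1 = 7·7 + 2·2 = 53
λ ≈ 421/53 = 7.9434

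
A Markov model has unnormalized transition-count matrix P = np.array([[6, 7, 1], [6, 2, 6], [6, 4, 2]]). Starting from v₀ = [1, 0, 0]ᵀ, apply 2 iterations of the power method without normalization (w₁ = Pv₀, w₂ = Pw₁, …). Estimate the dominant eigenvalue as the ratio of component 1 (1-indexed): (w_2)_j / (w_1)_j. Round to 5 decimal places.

w1 = Pv₀ = (6·1 + 7·0 + 1·0; 6·1 + 2·0 + 6·0; 6·1 + 4·0 + 2·0) = (6, 6, 6)
w2 = Pw1 = (6·6 + 7·6 + 1·6; 6·6 + 2·6 + 6·6; 6·6 + 4·6 + 2·6) = (84, 84, 72)
Ratio at component: 84 / 6 = 14.00000

λ ≈ 14.00000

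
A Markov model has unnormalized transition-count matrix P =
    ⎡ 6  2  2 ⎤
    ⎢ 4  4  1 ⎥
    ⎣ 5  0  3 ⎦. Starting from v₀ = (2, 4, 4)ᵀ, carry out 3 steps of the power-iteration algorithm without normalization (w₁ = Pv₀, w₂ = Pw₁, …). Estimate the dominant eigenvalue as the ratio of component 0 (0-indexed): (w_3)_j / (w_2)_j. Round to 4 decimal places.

λ ≈ 9.3731

w1 = Pv₀ = (6·2 + 2·4 + 2·4; 4·2 + 4·4 + 1·4; 5·2 + 0·4 + 3·4) = (28, 28, 22)
w2 = Pw1 = (6·28 + 2·28 + 2·22; 4·28 + 4·28 + 1·22; 5·28 + 0·28 + 3·22) = (268, 246, 206)
w3 = Pw2 = (2512, 2262, 1958)
Ratio at component: 2512 / 268 = 9.3731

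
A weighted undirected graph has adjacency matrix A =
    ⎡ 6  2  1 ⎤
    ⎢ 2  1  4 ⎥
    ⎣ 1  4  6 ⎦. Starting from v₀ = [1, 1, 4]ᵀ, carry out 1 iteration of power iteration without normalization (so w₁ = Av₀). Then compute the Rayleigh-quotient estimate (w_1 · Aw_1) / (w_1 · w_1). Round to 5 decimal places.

9.12853

w1 = Av₀ = (6·1 + 2·1 + 1·4; 2·1 + 1·1 + 4·4; 1·1 + 4·1 + 6·4) = (12, 19, 29)
Aw1 = (139, 159, 262)
w1·Aw1 = 12·139 + 19·159 + 29·262 = 12287; w1·w1 = 12·12 + 19·19 + 29·29 = 1346
λ ≈ 12287/1346 = 9.12853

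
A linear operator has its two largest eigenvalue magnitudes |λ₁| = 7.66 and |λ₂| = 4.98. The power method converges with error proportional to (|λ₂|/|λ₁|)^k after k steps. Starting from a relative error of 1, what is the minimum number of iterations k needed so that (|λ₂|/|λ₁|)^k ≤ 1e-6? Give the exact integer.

|λ₂/λ₁| = 4.98/7.66 = 0.65013
Need k ≥ ln(1e-6) / ln(0.65013) = -13.8155 / -0.4306 ≈ 32.086
Smallest integer k satisfying the bound: 33

33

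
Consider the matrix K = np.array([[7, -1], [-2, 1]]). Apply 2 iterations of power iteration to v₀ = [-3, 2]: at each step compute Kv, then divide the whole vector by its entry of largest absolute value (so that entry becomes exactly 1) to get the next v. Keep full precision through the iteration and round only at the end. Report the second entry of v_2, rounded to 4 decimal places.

-0.3195

Kv0 = (-23.00000, 8.00000); divide by -23.00000 → v1 = (1.00000, -0.34783)
Kv1 = (7.34783, -2.34783); divide by 7.34783 → v2 = (1.00000, -0.31953)
Requested entry of v2: 54/-169 = -0.3195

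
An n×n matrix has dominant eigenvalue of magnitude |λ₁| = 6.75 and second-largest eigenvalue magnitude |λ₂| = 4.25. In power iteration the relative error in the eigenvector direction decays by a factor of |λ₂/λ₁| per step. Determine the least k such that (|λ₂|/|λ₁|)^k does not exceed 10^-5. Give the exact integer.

25

|λ₂/λ₁| = 4.25/6.75 = 0.62963
Need k ≥ ln(10^-5) / ln(0.62963) = -11.5129 / -0.4626 ≈ 24.886
Smallest integer k satisfying the bound: 25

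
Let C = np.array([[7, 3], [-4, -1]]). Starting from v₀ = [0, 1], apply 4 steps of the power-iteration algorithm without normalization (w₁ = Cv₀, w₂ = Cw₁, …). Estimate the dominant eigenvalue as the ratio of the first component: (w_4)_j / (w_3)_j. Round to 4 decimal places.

λ ≈ 5.0323

w1 = Cv₀ = (3, -1)
w2 = Cw1 = (18, -11)
w3 = Cw2 = (93, -61)
w4 = Cw3 = (468, -311)
Ratio at component: 468 / 93 = 5.0323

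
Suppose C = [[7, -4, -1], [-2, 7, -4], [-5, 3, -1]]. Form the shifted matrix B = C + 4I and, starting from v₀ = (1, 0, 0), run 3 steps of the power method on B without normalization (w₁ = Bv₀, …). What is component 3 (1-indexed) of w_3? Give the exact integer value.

B = C + 4I has rows (11, -4, -1); (-2, 11, -4); (-5, 3, 3)
w1 = Bv₀ = (11·1 + (-4)·0 + (-1)·0; (-2)·1 + 11·0 + (-4)·0; (-5)·1 + 3·0 + 3·0) = (11, -2, -5)
w2 = Bw1 = (11·11 + (-4)·(-2) + (-1)·(-5); (-2)·11 + 11·(-2) + (-4)·(-5); (-5)·11 + 3·(-2) + 3·(-5)) = (134, -24, -76)
w3 = Bw2 = (1646, -228, -970)
Requested component of w3: -970

-970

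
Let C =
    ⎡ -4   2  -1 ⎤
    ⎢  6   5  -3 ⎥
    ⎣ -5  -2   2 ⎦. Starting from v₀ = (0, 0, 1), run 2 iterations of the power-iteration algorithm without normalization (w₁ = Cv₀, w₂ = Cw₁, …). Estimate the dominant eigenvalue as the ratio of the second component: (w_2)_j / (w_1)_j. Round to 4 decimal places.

9.0000

w1 = Cv₀ = ((-4)·0 + 2·0 + (-1)·1; 6·0 + 5·0 + (-3)·1; (-5)·0 + (-2)·0 + 2·1) = (-1, -3, 2)
w2 = Cw1 = ((-4)·(-1) + 2·(-3) + (-1)·2; 6·(-1) + 5·(-3) + (-3)·2; (-5)·(-1) + (-2)·(-3) + 2·2) = (-4, -27, 15)
Ratio at component: -27 / -3 = 9.0000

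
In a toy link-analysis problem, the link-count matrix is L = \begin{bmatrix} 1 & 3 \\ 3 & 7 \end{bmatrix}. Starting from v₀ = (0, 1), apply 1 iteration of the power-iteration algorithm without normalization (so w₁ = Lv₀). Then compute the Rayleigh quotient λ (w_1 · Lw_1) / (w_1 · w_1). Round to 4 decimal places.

λ ≈ 8.2414

w1 = Lv₀ = (1·0 + 3·1; 3·0 + 7·1) = (3, 7)
Lw1 = (24, 58)
w1·Lw1 = 3·24 + 7·58 = 478; w1·w1 = 3·3 + 7·7 = 58
λ ≈ 478/58 = 8.2414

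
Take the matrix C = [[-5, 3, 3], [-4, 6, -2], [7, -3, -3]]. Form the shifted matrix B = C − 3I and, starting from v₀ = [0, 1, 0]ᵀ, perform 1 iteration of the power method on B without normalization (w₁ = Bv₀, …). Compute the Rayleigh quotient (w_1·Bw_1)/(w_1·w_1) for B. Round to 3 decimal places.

-5.667

B = C − 3I has rows (-8, 3, 3); (-4, 3, -2); (7, -3, -6)
w1 = Bv₀ = ((-8)·0 + 3·1 + 3·0; (-4)·0 + 3·1 + (-2)·0; 7·0 + (-3)·1 + (-6)·0) = (3, 3, -3)
Bw1 = (-24, 3, 30)
w1·Bw1 = -153; w1·w1 = 27; μ ≈ -153/27 = -5.667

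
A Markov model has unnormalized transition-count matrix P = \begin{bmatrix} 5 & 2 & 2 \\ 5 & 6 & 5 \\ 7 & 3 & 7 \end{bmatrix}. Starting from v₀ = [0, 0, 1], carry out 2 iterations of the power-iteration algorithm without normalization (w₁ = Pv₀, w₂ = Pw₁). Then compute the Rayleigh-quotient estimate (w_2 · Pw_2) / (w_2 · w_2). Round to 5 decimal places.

13.26358

w1 = Pv₀ = (2, 5, 7)
w2 = Pw1 = (34, 75, 78)
Pw2 = (476, 1010, 1009)
w2·Pw2 = 34·476 + 75·1010 + 78·1009 = 170636; w2·w2 = 34·34 + 75·75 + 78·78 = 12865
λ ≈ 170636/12865 = 13.26358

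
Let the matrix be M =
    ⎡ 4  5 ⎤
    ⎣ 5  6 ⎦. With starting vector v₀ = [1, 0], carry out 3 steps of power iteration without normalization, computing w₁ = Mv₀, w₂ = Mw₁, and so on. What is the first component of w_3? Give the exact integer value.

w1 = Mv₀ = (4·1 + 5·0; 5·1 + 6·0) = (4, 5)
w2 = Mw1 = (4·4 + 5·5; 5·4 + 6·5) = (41, 50)
w3 = Mw2 = (414, 505)
The requested component of w3 is 414.

414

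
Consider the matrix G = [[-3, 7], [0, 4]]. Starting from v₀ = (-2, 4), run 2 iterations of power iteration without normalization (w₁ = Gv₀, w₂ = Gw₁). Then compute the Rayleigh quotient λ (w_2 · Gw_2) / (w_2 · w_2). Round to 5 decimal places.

w1 = Gv₀ = (34, 16)
w2 = Gw1 = (10, 64)
Gw2 = (418, 256)
w2·Gw2 = 10·418 + 64·256 = 20564; w2·w2 = 10·10 + 64·64 = 4196
λ ≈ 20564/4196 = 4.90086

4.90086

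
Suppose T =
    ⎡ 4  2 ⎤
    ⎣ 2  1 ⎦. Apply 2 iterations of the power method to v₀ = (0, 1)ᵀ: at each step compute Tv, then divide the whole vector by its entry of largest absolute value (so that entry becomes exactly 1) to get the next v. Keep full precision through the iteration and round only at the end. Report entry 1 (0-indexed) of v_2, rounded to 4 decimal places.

Tv0 = (2.00000, 1.00000); divide by 2.00000 → v1 = (1.00000, 0.50000)
Tv1 = (5.00000, 2.50000); divide by 5.00000 → v2 = (1.00000, 0.50000)
Requested entry of v2: 5/10 = 0.5000

0.5000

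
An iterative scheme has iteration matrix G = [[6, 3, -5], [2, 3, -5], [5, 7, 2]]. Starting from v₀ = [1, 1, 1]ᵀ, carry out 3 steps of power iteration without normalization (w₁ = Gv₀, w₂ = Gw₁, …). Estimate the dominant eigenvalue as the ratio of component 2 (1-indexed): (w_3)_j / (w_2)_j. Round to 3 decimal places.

8.355

w1 = Gv₀ = (6·1 + 3·1 + (-5)·1; 2·1 + 3·1 + (-5)·1; 5·1 + 7·1 + 2·1) = (4, 0, 14)
w2 = Gw1 = (6·4 + 3·0 + (-5)·14; 2·4 + 3·0 + (-5)·14; 5·4 + 7·0 + 2·14) = (-46, -62, 48)
w3 = Gw2 = (-702, -518, -568)
Ratio at component: -518 / -62 = 8.355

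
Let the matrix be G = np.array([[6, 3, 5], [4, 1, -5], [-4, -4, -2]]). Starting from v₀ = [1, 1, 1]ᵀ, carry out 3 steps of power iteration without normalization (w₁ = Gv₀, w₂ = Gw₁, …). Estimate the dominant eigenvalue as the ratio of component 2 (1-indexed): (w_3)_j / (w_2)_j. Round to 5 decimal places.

w1 = Gv₀ = (6·1 + 3·1 + 5·1; 4·1 + 1·1 + (-5)·1; (-4)·1 + (-4)·1 + (-2)·1) = (14, 0, -10)
w2 = Gw1 = (6·14 + 3·0 + 5·(-10); 4·14 + 1·0 + (-5)·(-10); (-4)·14 + (-4)·0 + (-2)·(-10)) = (34, 106, -36)
w3 = Gw2 = (342, 422, -488)
Ratio at component: 422 / 106 = 3.98113

3.98113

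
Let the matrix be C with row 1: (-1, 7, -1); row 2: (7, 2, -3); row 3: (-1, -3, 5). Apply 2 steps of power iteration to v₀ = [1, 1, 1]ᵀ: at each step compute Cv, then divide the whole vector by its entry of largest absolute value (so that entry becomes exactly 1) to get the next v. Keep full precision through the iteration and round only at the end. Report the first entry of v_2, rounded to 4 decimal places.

0.8182

Cv0 = (5.00000, 6.00000, 1.00000); divide by 6.00000 → v1 = (0.83333, 1.00000, 0.16667)
Cv1 = (6.00000, 7.33333, -3.00000); divide by 7.33333 → v2 = (0.81818, 1.00000, -0.40909)
Requested entry of v2: 36/44 = 0.8182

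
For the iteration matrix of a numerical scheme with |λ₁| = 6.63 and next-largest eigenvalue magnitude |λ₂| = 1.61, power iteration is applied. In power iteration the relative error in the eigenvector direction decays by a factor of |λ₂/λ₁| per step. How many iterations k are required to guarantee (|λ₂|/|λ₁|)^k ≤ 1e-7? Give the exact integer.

|λ₂/λ₁| = 1.61/6.63 = 0.24284
Need k ≥ ln(1e-7) / ln(0.24284) = -16.1181 / -1.4154 ≈ 11.388
Smallest integer k satisfying the bound: 12

12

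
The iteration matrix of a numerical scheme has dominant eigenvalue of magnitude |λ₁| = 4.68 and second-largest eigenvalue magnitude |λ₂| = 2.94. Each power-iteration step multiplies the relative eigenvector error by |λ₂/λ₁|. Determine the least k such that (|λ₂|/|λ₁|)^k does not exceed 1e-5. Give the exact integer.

25

|λ₂/λ₁| = 2.94/4.68 = 0.62821
Need k ≥ ln(1e-5) / ln(0.62821) = -11.5129 / -0.4649 ≈ 24.765
Smallest integer k satisfying the bound: 25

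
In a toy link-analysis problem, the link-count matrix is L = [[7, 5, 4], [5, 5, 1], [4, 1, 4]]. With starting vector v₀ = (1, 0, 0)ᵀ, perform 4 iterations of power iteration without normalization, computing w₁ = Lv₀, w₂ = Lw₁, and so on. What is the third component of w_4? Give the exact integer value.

7883

w1 = Lv₀ = (7, 5, 4)
w2 = Lw1 = (90, 64, 49)
w3 = Lw2 = (1146, 819, 620)
w4 = Lw3 = (14597, 10445, 7883)
The requested component of w4 is 7883.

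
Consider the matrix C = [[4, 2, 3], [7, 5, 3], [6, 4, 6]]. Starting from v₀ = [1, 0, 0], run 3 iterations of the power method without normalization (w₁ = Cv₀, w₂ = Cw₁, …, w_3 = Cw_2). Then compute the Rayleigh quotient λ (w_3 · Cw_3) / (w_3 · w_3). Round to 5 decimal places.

w1 = Cv₀ = (4, 7, 6)
w2 = Cw1 = (48, 81, 88)
w3 = Cw2 = (618, 1005, 1140)
Cw3 = (7902, 12771, 14568)
w3·Cw3 = 618·7902 + 1005·12771 + 1140·14568 = 34325811; w3·w3 = 618·618 + 1005·1005 + 1140·1140 = 2691549
λ ≈ 34325811/2691549 = 12.75318

λ ≈ 12.75318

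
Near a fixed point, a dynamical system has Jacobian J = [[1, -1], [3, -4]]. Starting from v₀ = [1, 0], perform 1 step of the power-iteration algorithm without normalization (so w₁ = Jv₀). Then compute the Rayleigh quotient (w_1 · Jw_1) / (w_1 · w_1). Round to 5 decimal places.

w1 = Jv₀ = (1, 3)
Jw1 = (-2, -9)
w1·Jw1 = 1·(-2) + 3·(-9) = -29; w1·w1 = 1·1 + 3·3 = 10
λ ≈ -29/10 = -2.90000

-2.90000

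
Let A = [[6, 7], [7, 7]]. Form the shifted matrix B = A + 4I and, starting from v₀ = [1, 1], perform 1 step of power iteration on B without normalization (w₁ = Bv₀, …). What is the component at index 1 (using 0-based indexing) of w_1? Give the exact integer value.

B = A + 4I has rows (10, 7); (7, 11)
w1 = Bv₀ = (17, 18)
Requested component of w1: 18

18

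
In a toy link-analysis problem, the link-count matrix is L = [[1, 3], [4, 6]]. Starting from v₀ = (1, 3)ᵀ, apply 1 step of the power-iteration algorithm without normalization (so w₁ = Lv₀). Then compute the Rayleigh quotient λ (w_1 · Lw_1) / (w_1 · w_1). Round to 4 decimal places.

λ ≈ 7.7808

w1 = Lv₀ = (10, 22)
Lw1 = (76, 172)
w1·Lw1 = 10·76 + 22·172 = 4544; w1·w1 = 10·10 + 22·22 = 584
λ ≈ 4544/584 = 7.7808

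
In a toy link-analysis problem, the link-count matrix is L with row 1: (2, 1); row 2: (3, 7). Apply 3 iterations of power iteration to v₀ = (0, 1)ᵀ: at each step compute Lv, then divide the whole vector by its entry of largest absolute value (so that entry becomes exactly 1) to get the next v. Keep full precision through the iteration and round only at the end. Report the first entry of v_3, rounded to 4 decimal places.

Lv0 = (1.00000, 7.00000); divide by 7.00000 → v1 = (0.14286, 1.00000)
Lv1 = (1.28571, 7.42857); divide by 7.42857 → v2 = (0.17308, 1.00000)
Lv2 = (1.34615, 7.51923); divide by 7.51923 → v3 = (0.17903, 1.00000)
Requested entry of v3: 70/391 = 0.1790

0.1790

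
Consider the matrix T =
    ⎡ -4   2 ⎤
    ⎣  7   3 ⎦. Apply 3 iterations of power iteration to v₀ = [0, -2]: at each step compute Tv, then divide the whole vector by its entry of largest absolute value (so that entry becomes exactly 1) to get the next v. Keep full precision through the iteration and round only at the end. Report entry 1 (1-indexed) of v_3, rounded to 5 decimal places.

Tv0 = (-4.000000, -6.000000); divide by -6.000000 → v1 = (0.666667, 1.000000)
Tv1 = (-0.666667, 7.666667); divide by 7.666667 → v2 = (-0.086957, 1.000000)
Tv2 = (2.347826, 2.391304); divide by 2.391304 → v3 = (0.981818, 1.000000)
Requested entry of v3: -108/-110 = 0.98182

0.98182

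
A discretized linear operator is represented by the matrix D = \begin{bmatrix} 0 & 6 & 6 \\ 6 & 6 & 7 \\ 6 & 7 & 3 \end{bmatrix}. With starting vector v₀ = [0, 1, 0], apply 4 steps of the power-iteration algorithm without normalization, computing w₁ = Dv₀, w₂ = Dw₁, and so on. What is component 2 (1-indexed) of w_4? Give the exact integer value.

w1 = Dv₀ = (6, 6, 7)
w2 = Dw1 = (78, 121, 99)
w3 = Dw2 = (1320, 1887, 1612)
w4 = Dw3 = (20994, 30526, 25965)
The requested component of w4 is 30526.

30526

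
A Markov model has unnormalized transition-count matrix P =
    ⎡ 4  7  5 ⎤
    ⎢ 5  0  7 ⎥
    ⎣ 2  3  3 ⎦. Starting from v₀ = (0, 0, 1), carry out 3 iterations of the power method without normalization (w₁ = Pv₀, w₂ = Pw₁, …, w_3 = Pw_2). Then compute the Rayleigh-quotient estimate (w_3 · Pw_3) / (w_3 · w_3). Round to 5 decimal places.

λ ≈ 11.53480

w1 = Pv₀ = (4·0 + 7·0 + 5·1; 5·0 + 0·0 + 7·1; 2·0 + 3·0 + 3·1) = (5, 7, 3)
w2 = Pw1 = (4·5 + 7·7 + 5·3; 5·5 + 0·7 + 7·3; 2·5 + 3·7 + 3·3) = (84, 46, 40)
w3 = Pw2 = (858, 700, 426)
Pw3 = (10462, 7272, 5094)
w3·Pw3 = 858·10462 + 700·7272 + 426·5094 = 16236840; w3·w3 = 858·858 + 700·700 + 426·426 = 1407640
λ ≈ 16236840/1407640 = 11.53480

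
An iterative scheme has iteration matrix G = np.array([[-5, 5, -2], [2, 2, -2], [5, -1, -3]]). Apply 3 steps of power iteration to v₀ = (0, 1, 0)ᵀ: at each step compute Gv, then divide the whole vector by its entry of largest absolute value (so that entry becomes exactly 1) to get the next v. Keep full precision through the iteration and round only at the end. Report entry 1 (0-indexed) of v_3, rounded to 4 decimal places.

0.2893

Gv0 = (5.00000, 2.00000, -1.00000); divide by 5.00000 → v1 = (1.00000, 0.40000, -0.20000)
Gv1 = (-2.60000, 3.20000, 5.20000); divide by 5.20000 → v2 = (-0.50000, 0.61538, 1.00000)
Gv2 = (3.57692, -1.76923, -6.11538); divide by -6.11538 → v3 = (-0.58491, 0.28931, 1.00000)
Requested entry of v3: -46/-159 = 0.2893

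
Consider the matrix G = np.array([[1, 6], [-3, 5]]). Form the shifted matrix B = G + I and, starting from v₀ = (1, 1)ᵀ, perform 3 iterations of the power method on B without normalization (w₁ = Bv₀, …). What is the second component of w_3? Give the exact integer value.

-138

B = G + I has rows (2, 6); (-3, 6)
w1 = Bv₀ = (2·1 + 6·1; (-3)·1 + 6·1) = (8, 3)
w2 = Bw1 = (2·8 + 6·3; (-3)·8 + 6·3) = (34, -6)
w3 = Bw2 = (32, -138)
Requested component of w3: -138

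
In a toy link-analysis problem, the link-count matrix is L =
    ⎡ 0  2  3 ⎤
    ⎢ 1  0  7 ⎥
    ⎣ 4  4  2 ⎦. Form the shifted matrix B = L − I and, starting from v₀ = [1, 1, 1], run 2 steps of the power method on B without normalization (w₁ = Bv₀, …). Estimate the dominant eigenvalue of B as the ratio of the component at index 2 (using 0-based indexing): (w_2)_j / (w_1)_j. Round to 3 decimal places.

B = L − I has rows (-1, 2, 3); (1, -1, 7); (4, 4, 1)
w1 = Bv₀ = ((-1)·1 + 2·1 + 3·1; 1·1 + (-1)·1 + 7·1; 4·1 + 4·1 + 1·1) = (4, 7, 9)
w2 = Bw1 = ((-1)·4 + 2·7 + 3·9; 1·4 + (-1)·7 + 7·9; 4·4 + 4·7 + 1·9) = (37, 60, 53)
Ratio: 53/9 = 5.889

μ ≈ 5.889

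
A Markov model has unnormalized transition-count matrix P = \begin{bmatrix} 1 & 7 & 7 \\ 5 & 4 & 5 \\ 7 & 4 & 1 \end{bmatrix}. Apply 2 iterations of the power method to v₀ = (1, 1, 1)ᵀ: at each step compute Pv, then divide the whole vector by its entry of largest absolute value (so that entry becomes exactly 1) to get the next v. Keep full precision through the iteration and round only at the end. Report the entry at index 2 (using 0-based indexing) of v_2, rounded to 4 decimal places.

Pv0 = (15.00000, 14.00000, 12.00000); divide by 15.00000 → v1 = (1.00000, 0.93333, 0.80000)
Pv1 = (13.13333, 12.73333, 11.53333); divide by 13.13333 → v2 = (1.00000, 0.96954, 0.87817)
Requested entry of v2: 173/197 = 0.8782

0.8782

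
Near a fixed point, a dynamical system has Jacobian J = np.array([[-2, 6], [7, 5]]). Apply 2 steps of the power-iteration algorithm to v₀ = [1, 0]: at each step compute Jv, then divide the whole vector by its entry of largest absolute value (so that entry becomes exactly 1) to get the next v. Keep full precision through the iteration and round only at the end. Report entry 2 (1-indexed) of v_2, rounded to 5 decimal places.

Jv0 = (-2.000000, 7.000000); divide by 7.000000 → v1 = (-0.285714, 1.000000)
Jv1 = (6.571429, 3.000000); divide by 6.571429 → v2 = (1.000000, 0.456522)
Requested entry of v2: 21/46 = 0.45652

0.45652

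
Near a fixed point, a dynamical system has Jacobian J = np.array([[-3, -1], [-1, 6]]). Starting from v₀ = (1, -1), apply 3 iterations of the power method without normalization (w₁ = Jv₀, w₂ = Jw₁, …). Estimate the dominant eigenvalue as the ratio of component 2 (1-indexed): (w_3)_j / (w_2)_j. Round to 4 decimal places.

w1 = Jv₀ = ((-3)·1 + (-1)·(-1); (-1)·1 + 6·(-1)) = (-2, -7)
w2 = Jw1 = ((-3)·(-2) + (-1)·(-7); (-1)·(-2) + 6·(-7)) = (13, -40)
w3 = Jw2 = (1, -253)
Ratio at component: -253 / -40 = 6.3250

6.3250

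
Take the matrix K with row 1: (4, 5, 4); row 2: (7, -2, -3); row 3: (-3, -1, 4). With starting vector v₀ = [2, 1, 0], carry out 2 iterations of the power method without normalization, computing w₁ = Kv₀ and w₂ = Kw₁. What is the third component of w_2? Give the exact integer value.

-79

w1 = Kv₀ = (4·2 + 5·1 + 4·0; 7·2 + (-2)·1 + (-3)·0; (-3)·2 + (-1)·1 + 4·0) = (13, 12, -7)
w2 = Kw1 = (4·13 + 5·12 + 4·(-7); 7·13 + (-2)·12 + (-3)·(-7); (-3)·13 + (-1)·12 + 4·(-7)) = (84, 88, -79)
The requested component of w2 is -79.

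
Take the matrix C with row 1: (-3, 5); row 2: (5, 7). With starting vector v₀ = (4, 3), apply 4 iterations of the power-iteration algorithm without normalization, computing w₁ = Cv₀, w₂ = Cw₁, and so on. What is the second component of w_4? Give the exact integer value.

w1 = Cv₀ = ((-3)·4 + 5·3; 5·4 + 7·3) = (3, 41)
w2 = Cw1 = ((-3)·3 + 5·41; 5·3 + 7·41) = (196, 302)
w3 = Cw2 = (922, 3094)
w4 = Cw3 = (12704, 26268)
The requested component of w4 is 26268.

26268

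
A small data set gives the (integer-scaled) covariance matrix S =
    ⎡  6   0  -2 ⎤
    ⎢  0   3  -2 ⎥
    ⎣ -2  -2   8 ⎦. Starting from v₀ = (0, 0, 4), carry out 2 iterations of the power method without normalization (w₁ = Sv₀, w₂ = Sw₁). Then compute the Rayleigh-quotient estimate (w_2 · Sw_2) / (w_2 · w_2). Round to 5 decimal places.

w1 = Sv₀ = (-8, -8, 32)
w2 = Sw1 = (-112, -88, 288)
Sw2 = (-1248, -840, 2704)
w2·Sw2 = (-112)·(-1248) + (-88)·(-840) + 288·2704 = 992448; w2·w2 = (-112)·(-112) + (-88)·(-88) + 288·288 = 103232
λ ≈ 992448/103232 = 9.61376

λ ≈ 9.61376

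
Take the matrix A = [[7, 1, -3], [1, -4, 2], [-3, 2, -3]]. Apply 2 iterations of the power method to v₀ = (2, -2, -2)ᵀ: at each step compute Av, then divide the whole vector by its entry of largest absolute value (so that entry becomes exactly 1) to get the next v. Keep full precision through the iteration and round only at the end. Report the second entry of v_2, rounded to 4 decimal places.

Av0 = (18.00000, 6.00000, -4.00000); divide by 18.00000 → v1 = (1.00000, 0.33333, -0.22222)
Av1 = (8.00000, -0.77778, -1.66667); divide by 8.00000 → v2 = (1.00000, -0.09722, -0.20833)
Requested entry of v2: -14/144 = -0.0972

-0.0972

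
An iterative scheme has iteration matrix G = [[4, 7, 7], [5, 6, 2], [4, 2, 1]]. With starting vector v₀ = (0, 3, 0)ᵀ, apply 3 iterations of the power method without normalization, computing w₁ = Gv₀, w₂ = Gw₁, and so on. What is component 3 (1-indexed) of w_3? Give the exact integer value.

1584

w1 = Gv₀ = (21, 18, 6)
w2 = Gw1 = (252, 225, 126)
w3 = Gw2 = (3465, 2862, 1584)
The requested component of w3 is 1584.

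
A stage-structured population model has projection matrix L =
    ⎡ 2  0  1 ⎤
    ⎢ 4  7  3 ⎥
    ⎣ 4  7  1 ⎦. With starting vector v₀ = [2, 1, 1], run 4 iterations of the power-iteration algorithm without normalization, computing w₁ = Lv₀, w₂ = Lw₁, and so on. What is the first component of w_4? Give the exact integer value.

w1 = Lv₀ = (2·2 + 0·1 + 1·1; 4·2 + 7·1 + 3·1; 4·2 + 7·1 + 1·1) = (5, 18, 16)
w2 = Lw1 = (2·5 + 0·18 + 1·16; 4·5 + 7·18 + 3·16; 4·5 + 7·18 + 1·16) = (26, 194, 162)
w3 = Lw2 = (214, 1948, 1624)
w4 = Lw3 = (2052, 19364, 16116)
The requested component of w4 is 2052.

2052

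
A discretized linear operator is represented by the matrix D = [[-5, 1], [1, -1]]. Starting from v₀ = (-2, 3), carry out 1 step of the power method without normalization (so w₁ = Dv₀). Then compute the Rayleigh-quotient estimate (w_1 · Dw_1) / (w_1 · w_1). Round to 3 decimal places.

w1 = Dv₀ = (13, -5)
Dw1 = (-70, 18)
w1·Dw1 = 13·(-70) + (-5)·18 = -1000; w1·w1 = 13·13 + (-5)·(-5) = 194
λ ≈ -1000/194 = -5.155

λ ≈ -5.155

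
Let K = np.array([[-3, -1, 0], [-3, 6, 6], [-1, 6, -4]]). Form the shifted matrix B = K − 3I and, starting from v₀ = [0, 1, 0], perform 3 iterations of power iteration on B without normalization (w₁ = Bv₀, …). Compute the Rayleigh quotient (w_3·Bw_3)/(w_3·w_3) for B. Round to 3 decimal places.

B = K − 3I has rows (-6, -1, 0); (-3, 3, 6); (-1, 6, -7)
w1 = Bv₀ = (-1, 3, 6)
w2 = Bw1 = (3, 48, -23)
w3 = Bw2 = (-66, -3, 446)
Bw3 = (399, 2865, -3074)
w3·Bw3 = -1405933; w3·w3 = 203281; μ ≈ -1405933/203281 = -6.916

-6.916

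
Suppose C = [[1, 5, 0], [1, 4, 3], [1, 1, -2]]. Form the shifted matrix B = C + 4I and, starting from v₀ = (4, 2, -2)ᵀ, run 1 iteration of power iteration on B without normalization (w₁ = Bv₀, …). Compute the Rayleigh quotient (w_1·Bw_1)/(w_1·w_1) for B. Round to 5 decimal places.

B = C + 4I has rows (5, 5, 0); (1, 8, 3); (1, 1, 2)
w1 = Bv₀ = (30, 14, 2)
Bw1 = (220, 148, 48)
w1·Bw1 = 8768; w1·w1 = 1100; μ ≈ 8768/1100 = 7.97091

7.97091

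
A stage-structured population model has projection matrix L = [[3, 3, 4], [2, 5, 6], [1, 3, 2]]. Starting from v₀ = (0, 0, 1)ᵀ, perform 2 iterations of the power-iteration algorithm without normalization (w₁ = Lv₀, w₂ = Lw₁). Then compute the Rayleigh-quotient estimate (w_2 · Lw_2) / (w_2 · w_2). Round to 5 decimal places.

λ ≈ 9.59394

w1 = Lv₀ = (3·0 + 3·0 + 4·1; 2·0 + 5·0 + 6·1; 1·0 + 3·0 + 2·1) = (4, 6, 2)
w2 = Lw1 = (3·4 + 3·6 + 4·2; 2·4 + 5·6 + 6·2; 1·4 + 3·6 + 2·2) = (38, 50, 26)
Lw2 = (368, 482, 240)
w2·Lw2 = 38·368 + 50·482 + 26·240 = 44324; w2·w2 = 38·38 + 50·50 + 26·26 = 4620
λ ≈ 44324/4620 = 9.59394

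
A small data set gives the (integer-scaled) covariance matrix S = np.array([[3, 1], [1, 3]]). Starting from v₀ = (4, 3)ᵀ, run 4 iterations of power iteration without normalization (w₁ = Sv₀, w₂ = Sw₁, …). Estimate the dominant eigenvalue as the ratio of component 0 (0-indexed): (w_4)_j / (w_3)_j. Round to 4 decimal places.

3.9649

w1 = Sv₀ = (3·4 + 1·3; 1·4 + 3·3) = (15, 13)
w2 = Sw1 = (3·15 + 1·13; 1·15 + 3·13) = (58, 54)
w3 = Sw2 = (228, 220)
w4 = Sw3 = (904, 888)
Ratio at component: 904 / 228 = 3.9649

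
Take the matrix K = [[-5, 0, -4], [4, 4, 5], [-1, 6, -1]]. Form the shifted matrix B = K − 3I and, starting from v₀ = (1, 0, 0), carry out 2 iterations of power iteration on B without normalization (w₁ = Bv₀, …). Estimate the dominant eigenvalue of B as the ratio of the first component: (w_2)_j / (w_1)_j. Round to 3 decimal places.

B = K − 3I has rows (-8, 0, -4); (4, 1, 5); (-1, 6, -4)
w1 = Bv₀ = (-8, 4, -1)
w2 = Bw1 = (68, -33, 36)
Ratio: 68/-8 = -8.500

-8.500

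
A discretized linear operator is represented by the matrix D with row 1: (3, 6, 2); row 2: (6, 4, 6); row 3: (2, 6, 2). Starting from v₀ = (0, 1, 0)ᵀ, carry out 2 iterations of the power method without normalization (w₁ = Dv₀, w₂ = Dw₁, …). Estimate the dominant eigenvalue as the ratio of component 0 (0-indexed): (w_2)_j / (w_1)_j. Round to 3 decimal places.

w1 = Dv₀ = (6, 4, 6)
w2 = Dw1 = (54, 88, 48)
Ratio at component: 54 / 6 = 9.000

9.000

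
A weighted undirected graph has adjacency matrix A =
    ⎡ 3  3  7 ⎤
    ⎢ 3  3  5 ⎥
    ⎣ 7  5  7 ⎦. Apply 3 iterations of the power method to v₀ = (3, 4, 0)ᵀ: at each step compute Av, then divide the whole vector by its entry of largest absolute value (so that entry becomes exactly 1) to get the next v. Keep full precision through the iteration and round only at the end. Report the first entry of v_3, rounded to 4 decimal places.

0.7218

Av0 = (21.00000, 21.00000, 41.00000); divide by 41.00000 → v1 = (0.51220, 0.51220, 1.00000)
Av1 = (10.07317, 8.07317, 13.14634); divide by 13.14634 → v2 = (0.76623, 0.61410, 1.00000)
Av2 = (11.14100, 9.14100, 15.43414); divide by 15.43414 → v3 = (0.72184, 0.59226, 1.00000)
Requested entry of v3: 6005/8319 = 0.7218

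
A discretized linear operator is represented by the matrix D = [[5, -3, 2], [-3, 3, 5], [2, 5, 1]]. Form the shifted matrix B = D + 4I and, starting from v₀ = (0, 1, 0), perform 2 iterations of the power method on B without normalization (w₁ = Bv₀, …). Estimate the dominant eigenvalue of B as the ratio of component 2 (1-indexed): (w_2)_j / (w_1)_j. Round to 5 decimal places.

μ ≈ 11.85714

B = D + 4I has rows (9, -3, 2); (-3, 7, 5); (2, 5, 5)
w1 = Bv₀ = (9·0 + (-3)·1 + 2·0; (-3)·0 + 7·1 + 5·0; 2·0 + 5·1 + 5·0) = (-3, 7, 5)
w2 = Bw1 = (9·(-3) + (-3)·7 + 2·5; (-3)·(-3) + 7·7 + 5·5; 2·(-3) + 5·7 + 5·5) = (-38, 83, 54)
Ratio: 83/7 = 11.85714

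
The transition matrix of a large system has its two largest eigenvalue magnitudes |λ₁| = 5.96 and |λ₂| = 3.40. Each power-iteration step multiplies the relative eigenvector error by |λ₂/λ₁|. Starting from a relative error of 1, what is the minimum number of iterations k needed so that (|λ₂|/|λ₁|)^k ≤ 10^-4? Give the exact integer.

|λ₂/λ₁| = 3.40/5.96 = 0.57047
Need k ≥ ln(10^-4) / ln(0.57047) = -9.2103 / -0.5613 ≈ 16.409
Smallest integer k satisfying the bound: 17

17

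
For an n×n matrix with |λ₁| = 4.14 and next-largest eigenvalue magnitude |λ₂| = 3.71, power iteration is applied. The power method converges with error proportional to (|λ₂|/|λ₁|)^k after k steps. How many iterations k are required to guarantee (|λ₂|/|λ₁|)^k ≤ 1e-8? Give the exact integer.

168

|λ₂/λ₁| = 3.71/4.14 = 0.89614
Need k ≥ ln(1e-8) / ln(0.89614) = -18.4207 / -0.1097 ≈ 167.974
Smallest integer k satisfying the bound: 168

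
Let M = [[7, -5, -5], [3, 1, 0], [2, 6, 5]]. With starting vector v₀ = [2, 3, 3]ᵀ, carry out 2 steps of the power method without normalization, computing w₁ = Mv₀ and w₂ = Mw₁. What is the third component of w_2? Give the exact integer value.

207

w1 = Mv₀ = (7·2 + (-5)·3 + (-5)·3; 3·2 + 1·3 + 0·3; 2·2 + 6·3 + 5·3) = (-16, 9, 37)
w2 = Mw1 = (7·(-16) + (-5)·9 + (-5)·37; 3·(-16) + 1·9 + 0·37; 2·(-16) + 6·9 + 5·37) = (-342, -39, 207)
The requested component of w2 is 207.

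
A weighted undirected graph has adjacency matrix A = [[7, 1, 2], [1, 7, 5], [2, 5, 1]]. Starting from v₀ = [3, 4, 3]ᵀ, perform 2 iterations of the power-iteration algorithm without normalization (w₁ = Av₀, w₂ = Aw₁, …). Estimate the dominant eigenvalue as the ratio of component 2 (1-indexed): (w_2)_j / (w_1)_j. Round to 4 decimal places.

w1 = Av₀ = (7·3 + 1·4 + 2·3; 1·3 + 7·4 + 5·3; 2·3 + 5·4 + 1·3) = (31, 46, 29)
w2 = Aw1 = (7·31 + 1·46 + 2·29; 1·31 + 7·46 + 5·29; 2·31 + 5·46 + 1·29) = (321, 498, 321)
Ratio at component: 498 / 46 = 10.8261

10.8261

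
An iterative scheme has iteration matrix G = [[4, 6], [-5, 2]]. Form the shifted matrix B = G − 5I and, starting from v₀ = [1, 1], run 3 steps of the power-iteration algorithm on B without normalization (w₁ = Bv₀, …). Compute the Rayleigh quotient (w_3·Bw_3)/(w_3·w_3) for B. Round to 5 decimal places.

B = G − 5I has rows (-1, 6); (-5, -3)
w1 = Bv₀ = ((-1)·1 + 6·1; (-5)·1 + (-3)·1) = (5, -8)
w2 = Bw1 = ((-1)·5 + 6·(-8); (-5)·5 + (-3)·(-8)) = (-53, -1)
w3 = Bw2 = (47, 268)
Bw3 = (1561, -1039)
w3·Bw3 = -205085; w3·w3 = 74033; μ ≈ -205085/74033 = -2.77018

-2.77018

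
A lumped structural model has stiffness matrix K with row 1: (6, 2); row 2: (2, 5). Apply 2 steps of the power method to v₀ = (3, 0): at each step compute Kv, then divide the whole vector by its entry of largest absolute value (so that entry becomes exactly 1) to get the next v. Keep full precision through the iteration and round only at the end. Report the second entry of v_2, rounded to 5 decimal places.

0.55000

Kv0 = (18.000000, 6.000000); divide by 18.000000 → v1 = (1.000000, 0.333333)
Kv1 = (6.666667, 3.666667); divide by 6.666667 → v2 = (1.000000, 0.550000)
Requested entry of v2: 66/120 = 0.55000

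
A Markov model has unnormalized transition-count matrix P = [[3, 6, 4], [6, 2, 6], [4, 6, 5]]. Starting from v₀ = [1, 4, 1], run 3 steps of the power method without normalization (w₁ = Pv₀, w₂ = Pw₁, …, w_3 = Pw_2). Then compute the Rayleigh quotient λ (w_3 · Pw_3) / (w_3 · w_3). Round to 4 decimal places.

w1 = Pv₀ = (3·1 + 6·4 + 4·1; 6·1 + 2·4 + 6·1; 4·1 + 6·4 + 5·1) = (31, 20, 33)
w2 = Pw1 = (3·31 + 6·20 + 4·33; 6·31 + 2·20 + 6·33; 4·31 + 6·20 + 5·33) = (345, 424, 409)
w3 = Pw2 = (5215, 5372, 5969)
Pw3 = (71753, 77848, 82937)
w3·Pw3 = 5215·71753 + 5372·77848 + 5969·82937 = 1287442304; w3·w3 = 5215·5215 + 5372·5372 + 5969·5969 = 91683570
λ ≈ 1287442304/91683570 = 14.0422

λ ≈ 14.0422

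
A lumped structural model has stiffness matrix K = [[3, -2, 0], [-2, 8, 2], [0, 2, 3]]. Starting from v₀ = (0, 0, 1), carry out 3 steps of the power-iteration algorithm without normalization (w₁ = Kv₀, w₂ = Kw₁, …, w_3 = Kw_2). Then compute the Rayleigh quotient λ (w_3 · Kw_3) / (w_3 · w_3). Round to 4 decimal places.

w1 = Kv₀ = (3·0 + (-2)·0 + 0·1; (-2)·0 + 8·0 + 2·1; 0·0 + 2·0 + 3·1) = (0, 2, 3)
w2 = Kw1 = (3·0 + (-2)·2 + 0·3; (-2)·0 + 8·2 + 2·3; 0·0 + 2·2 + 3·3) = (-4, 22, 13)
w3 = Kw2 = (-56, 210, 83)
Kw3 = (-588, 1958, 669)
w3·Kw3 = (-56)·(-588) + 210·1958 + 83·669 = 499635; w3·w3 = (-56)·(-56) + 210·210 + 83·83 = 54125
λ ≈ 499635/54125 = 9.2311

λ ≈ 9.2311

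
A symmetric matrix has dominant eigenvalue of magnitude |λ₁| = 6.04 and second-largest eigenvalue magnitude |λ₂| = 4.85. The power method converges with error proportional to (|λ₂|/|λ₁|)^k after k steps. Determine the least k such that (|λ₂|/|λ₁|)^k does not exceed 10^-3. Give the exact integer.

32

|λ₂/λ₁| = 4.85/6.04 = 0.80298
Need k ≥ ln(10^-3) / ln(0.80298) = -6.9078 / -0.2194 ≈ 31.481
Smallest integer k satisfying the bound: 32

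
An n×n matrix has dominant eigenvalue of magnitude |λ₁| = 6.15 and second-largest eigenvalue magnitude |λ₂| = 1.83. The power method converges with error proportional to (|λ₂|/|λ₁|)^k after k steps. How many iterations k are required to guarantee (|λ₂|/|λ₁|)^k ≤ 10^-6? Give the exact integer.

|λ₂/λ₁| = 1.83/6.15 = 0.29756
Need k ≥ ln(10^-6) / ln(0.29756) = -13.8155 / -1.2121 ≈ 11.398
Smallest integer k satisfying the bound: 12

12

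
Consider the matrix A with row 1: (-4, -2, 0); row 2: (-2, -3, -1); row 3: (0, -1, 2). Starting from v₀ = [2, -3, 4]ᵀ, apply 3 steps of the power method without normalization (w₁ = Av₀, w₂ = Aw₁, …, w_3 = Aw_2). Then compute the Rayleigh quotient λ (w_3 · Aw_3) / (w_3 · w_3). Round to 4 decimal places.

w1 = Av₀ = ((-4)·2 + (-2)·(-3) + 0·4; (-2)·2 + (-3)·(-3) + (-1)·4; 0·2 + (-1)·(-3) + 2·4) = (-2, 1, 11)
w2 = Aw1 = ((-4)·(-2) + (-2)·1 + 0·11; (-2)·(-2) + (-3)·1 + (-1)·11; 0·(-2) + (-1)·1 + 2·11) = (6, -10, 21)
w3 = Aw2 = (-4, -3, 52)
Aw3 = (22, -35, 107)
w3·Aw3 = (-4)·22 + (-3)·(-35) + 52·107 = 5581; w3·w3 = (-4)·(-4) + (-3)·(-3) + 52·52 = 2729
λ ≈ 5581/2729 = 2.0451

2.0451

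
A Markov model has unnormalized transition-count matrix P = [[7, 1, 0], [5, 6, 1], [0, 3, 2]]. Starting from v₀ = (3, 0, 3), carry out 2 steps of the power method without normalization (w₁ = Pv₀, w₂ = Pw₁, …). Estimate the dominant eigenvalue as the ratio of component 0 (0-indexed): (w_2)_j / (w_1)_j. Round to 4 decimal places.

w1 = Pv₀ = (7·3 + 1·0 + 0·3; 5·3 + 6·0 + 1·3; 0·3 + 3·0 + 2·3) = (21, 18, 6)
w2 = Pw1 = (7·21 + 1·18 + 0·6; 5·21 + 6·18 + 1·6; 0·21 + 3·18 + 2·6) = (165, 219, 66)
Ratio at component: 165 / 21 = 7.8571

7.8571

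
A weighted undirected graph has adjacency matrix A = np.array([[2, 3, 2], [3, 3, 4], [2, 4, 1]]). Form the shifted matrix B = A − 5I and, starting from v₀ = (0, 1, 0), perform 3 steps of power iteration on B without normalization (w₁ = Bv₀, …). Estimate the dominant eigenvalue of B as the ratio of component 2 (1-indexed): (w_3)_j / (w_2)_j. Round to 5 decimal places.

-5.20690

B = A − 5I has rows (-3, 3, 2); (3, -2, 4); (2, 4, -4)
w1 = Bv₀ = ((-3)·0 + 3·1 + 2·0; 3·0 + (-2)·1 + 4·0; 2·0 + 4·1 + (-4)·0) = (3, -2, 4)
w2 = Bw1 = ((-3)·3 + 3·(-2) + 2·4; 3·3 + (-2)·(-2) + 4·4; 2·3 + 4·(-2) + (-4)·4) = (-7, 29, -18)
w3 = Bw2 = (72, -151, 174)
Ratio: -151/29 = -5.20690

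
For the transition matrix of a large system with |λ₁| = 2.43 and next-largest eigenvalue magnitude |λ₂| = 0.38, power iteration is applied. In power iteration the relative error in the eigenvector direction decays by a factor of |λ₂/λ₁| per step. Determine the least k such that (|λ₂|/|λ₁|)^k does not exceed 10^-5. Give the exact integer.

|λ₂/λ₁| = 0.38/2.43 = 0.15638
Need k ≥ ln(10^-5) / ln(0.15638) = -11.5129 / -1.8555 ≈ 6.205
Smallest integer k satisfying the bound: 7

7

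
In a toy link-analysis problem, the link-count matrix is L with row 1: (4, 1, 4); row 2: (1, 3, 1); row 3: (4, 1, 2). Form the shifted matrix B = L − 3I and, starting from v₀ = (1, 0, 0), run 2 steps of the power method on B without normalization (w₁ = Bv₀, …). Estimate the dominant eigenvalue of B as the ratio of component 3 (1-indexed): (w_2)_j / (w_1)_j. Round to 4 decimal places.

μ ≈ 0.2500

B = L − 3I has rows (1, 1, 4); (1, 0, 1); (4, 1, -1)
w1 = Bv₀ = (1·1 + 1·0 + 4·0; 1·1 + 0·0 + 1·0; 4·1 + 1·0 + (-1)·0) = (1, 1, 4)
w2 = Bw1 = (1·1 + 1·1 + 4·4; 1·1 + 0·1 + 1·4; 4·1 + 1·1 + (-1)·4) = (18, 5, 1)
Ratio: 1/4 = 0.2500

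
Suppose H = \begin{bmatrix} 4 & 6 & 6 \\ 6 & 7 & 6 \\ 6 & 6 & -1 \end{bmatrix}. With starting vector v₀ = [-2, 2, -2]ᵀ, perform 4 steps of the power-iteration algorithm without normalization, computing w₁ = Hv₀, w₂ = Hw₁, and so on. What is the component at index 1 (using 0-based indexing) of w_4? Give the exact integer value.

-28906

w1 = Hv₀ = (4·(-2) + 6·2 + 6·(-2); 6·(-2) + 7·2 + 6·(-2); 6·(-2) + 6·2 + (-1)·(-2)) = (-8, -10, 2)
w2 = Hw1 = (4·(-8) + 6·(-10) + 6·2; 6·(-8) + 7·(-10) + 6·2; 6·(-8) + 6·(-10) + (-1)·2) = (-80, -106, -110)
w3 = Hw2 = (-1616, -1882, -1006)
w4 = Hw3 = (-23792, -28906, -19982)
The requested component of w4 is -28906.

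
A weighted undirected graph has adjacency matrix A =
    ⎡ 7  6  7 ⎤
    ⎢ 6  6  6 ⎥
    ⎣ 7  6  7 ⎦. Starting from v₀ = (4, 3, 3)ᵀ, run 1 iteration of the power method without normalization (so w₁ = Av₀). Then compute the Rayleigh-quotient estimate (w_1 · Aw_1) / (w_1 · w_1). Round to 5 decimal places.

w1 = Av₀ = (7·4 + 6·3 + 7·3; 6·4 + 6·3 + 6·3; 7·4 + 6·3 + 7·3) = (67, 60, 67)
Aw1 = (1298, 1164, 1298)
w1·Aw1 = 67·1298 + 60·1164 + 67·1298 = 243772; w1·w1 = 67·67 + 60·60 + 67·67 = 12578
λ ≈ 243772/12578 = 19.38082

λ ≈ 19.38082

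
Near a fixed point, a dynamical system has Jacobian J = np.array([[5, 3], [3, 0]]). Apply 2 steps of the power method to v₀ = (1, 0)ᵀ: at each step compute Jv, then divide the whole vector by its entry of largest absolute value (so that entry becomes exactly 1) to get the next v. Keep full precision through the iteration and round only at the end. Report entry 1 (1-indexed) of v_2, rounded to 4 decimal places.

1.0000

Jv0 = (5.00000, 3.00000); divide by 5.00000 → v1 = (1.00000, 0.60000)
Jv1 = (6.80000, 3.00000); divide by 6.80000 → v2 = (1.00000, 0.44118)
Requested entry of v2: 34/34 = 1.0000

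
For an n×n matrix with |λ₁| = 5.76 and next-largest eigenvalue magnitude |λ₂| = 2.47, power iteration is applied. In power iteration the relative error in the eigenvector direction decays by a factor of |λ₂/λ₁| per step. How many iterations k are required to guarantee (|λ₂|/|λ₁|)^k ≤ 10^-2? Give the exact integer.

6

|λ₂/λ₁| = 2.47/5.76 = 0.42882
Need k ≥ ln(10^-2) / ln(0.42882) = -4.6052 / -0.8467 ≈ 5.439
Smallest integer k satisfying the bound: 6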